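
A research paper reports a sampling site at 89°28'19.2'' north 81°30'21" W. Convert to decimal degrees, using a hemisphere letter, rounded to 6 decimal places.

89.472000° N, 81.505833° W

φ: 28′ + 19.2″ = 28.32000′; 89 + 28.32000/60 = 89.4720000
Lon: 30′ + 21″ = 30.35000′; 81 + 30.35000/60 = 81.5058333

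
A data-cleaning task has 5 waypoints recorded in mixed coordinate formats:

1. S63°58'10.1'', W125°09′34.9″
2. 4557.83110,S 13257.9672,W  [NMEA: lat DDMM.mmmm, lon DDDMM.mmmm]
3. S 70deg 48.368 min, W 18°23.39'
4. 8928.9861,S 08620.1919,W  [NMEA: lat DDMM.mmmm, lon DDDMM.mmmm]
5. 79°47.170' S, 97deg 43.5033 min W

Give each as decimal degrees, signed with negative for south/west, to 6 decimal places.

1. -63.969472, -125.159694
2. -45.963852, -132.966120
3. -70.806133, -18.389833
4. -89.483102, -86.336532
5. -79.786167, -97.725055

Point 1:
  Latitude: 58′ + 10.1″ = 58.16833′; 63 + 58.16833/60 = 63.9694722
  S → negative
  λ: 9′ + 34.9″ = 9.58167′; 125 + 9.58167/60 = 125.1596944
  hemisphere W, so the sign is −
Point 2:
  Latitude: degrees = first 2 digits = 45, minutes = 57.8311; 45 + 57.8311/60 = 45.9638517
  S → negative
  λ: split at 3 digits → 132° and 57.9672′; 132 + 57.9672/60 = 132.9661200
  hemisphere W, so the sign is −
Point 3:
  Latitude: 70 + 48.368/60 = 70.8061333
  hemisphere S, so the sign is −
  Lon: 18 + 23.39/60 = 18.3898333
  W ⇒ negate
Point 4:
  Latitude: split at 2 digits → 89° and 28.9861′; 89 + 28.9861/60 = 89.4831017
  hemisphere S, so the sign is −
  Longitude: degrees = first 3 digits = 86, minutes = 20.1919; 86 + 20.1919/60 = 86.3365317
  W → negative
Point 5:
  Latitude: 79 + 47.17/60 = 79.7861667
  S ⇒ negate
  Lon: 97 + 43.5033/60 = 97.7250550
  W ⇒ negate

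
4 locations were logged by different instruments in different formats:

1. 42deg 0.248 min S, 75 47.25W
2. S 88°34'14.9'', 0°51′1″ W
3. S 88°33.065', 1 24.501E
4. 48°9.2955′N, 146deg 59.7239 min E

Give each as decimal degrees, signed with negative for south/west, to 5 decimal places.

1. -42.00413, -75.78750
2. -88.57081, -0.85028
3. -88.55108, 1.40835
4. 48.15493, 146.99540

Point 1:
  Lat: 0.248′ = 0.004133°; total 42.004133
  hemisphere S, so the sign is −
  Longitude: 47.25′ = 0.787500°; total 75.787500
  W → negative
Point 2:
  Latitude: 88 + 34/60 + 14.9/3600 = 88.570806
  hemisphere S, so the sign is −
  Lon: 51′ + 1″ = 51.01667′; 0 + 51.01667/60 = 0.850278
  W ⇒ negate
Point 3:
  Latitude: 88 + 33.065/60 = 88.551083
  S → negative
  Lon: 24.501′ = 0.408350°; total 1.408350
  E → positive
Point 4:
  Lat: 48 + 9.2955/60 = 48.154925
  N ⇒ keep positive
  λ: 146 + 59.7239/60 = 146.995398
  E → positive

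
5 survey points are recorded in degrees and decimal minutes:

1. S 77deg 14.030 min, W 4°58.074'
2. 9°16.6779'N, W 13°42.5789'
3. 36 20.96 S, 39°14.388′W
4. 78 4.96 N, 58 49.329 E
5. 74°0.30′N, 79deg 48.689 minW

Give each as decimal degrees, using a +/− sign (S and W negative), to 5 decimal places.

1. -77.23383, -4.96790
2. 9.27797, -13.70965
3. -36.34933, -39.23980
4. 78.08267, 58.82215
5. 74.00500, -79.81148

Point 1:
  φ: 14.03′ = 0.233833°; total 77.233833
  S → negative
  Lon: 4 + 58.074/60 = 4.967900
  hemisphere W, so the sign is −
Point 2:
  φ: 9 + 16.6779/60 = 9.277965
  N → positive
  Longitude: 13 + 42.5789/60 = 13.709648
  W → negative
Point 3:
  φ: 36 + 20.96/60 = 36.349333
  S → negative
  Longitude: 14.388′ = 0.239800°; total 39.239800
  hemisphere W, so the sign is −
Point 4:
  φ: 4.96′ = 0.082667°; total 78.082667
  N ⇒ keep positive
  λ: 49.329′ = 0.822150°; total 58.822150
  E ⇒ keep positive
Point 5:
  φ: 0.3′ = 0.005000°; total 74.005000
  N ⇒ keep positive
  Lon: 79 + 48.689/60 = 79.811483
  W → negative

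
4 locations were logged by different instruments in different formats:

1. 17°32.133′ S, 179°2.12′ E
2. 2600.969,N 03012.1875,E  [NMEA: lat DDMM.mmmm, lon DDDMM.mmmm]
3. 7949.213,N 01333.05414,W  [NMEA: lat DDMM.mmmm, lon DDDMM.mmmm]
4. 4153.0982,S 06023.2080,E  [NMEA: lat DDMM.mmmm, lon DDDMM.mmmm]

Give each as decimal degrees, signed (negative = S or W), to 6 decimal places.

Point 1:
  Lat: 17 + 32.133/60 = 17.5355500
  hemisphere S, so the sign is −
  Lon: 2.12′ = 0.035333°; total 179.0353333
  E → positive
Point 2:
  Latitude: degrees = first 2 digits = 26, minutes = 0.969; 26 + 0.969/60 = 26.0161500
  N ⇒ keep positive
  Longitude: split at 3 digits → 030° and 12.1875′; 30 + 12.1875/60 = 30.2031250
  E → positive
Point 3:
  Latitude: degrees = first 2 digits = 79, minutes = 49.213; 79 + 49.213/60 = 79.8202167
  N ⇒ keep positive
  Longitude: degrees = first 3 digits = 13, minutes = 33.05414; 13 + 33.05414/60 = 13.5509023
  W ⇒ negate
Point 4:
  φ: split at 2 digits → 41° and 53.0982′; 41 + 53.0982/60 = 41.8849700
  hemisphere S, so the sign is −
  Longitude: degrees = first 3 digits = 60, minutes = 23.208; 60 + 23.208/60 = 60.3868000
  E ⇒ keep positive

1. -17.535550, 179.035333
2. 26.016150, 30.203125
3. 79.820217, -13.550902
4. -41.884970, 60.386800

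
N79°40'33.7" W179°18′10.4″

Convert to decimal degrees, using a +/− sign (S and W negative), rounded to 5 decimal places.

φ: 79 + 40/60 + 33.7/3600 = 79.676028
N → positive
λ: 179 + 18/60 + 10.4/3600 = 179.302889
W ⇒ negate

79.67603, -179.30289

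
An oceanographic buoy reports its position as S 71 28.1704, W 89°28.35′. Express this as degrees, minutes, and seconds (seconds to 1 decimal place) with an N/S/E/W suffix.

71°28′10.2″ S, 89°28′21.0″ W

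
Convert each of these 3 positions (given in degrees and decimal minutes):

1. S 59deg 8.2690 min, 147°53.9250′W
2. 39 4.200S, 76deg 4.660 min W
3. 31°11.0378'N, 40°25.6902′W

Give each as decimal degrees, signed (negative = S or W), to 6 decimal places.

1. -59.137817, -147.898750
2. -39.070000, -76.077667
3. 31.183963, -40.428170

Point 1:
  Lat: 59 + 8.269/60 = 59.1378167
  S ⇒ negate
  λ: 53.925′ = 0.898750°; total 147.8987500
  W → negative
Point 2:
  Lat: 4.2′ = 0.070000°; total 39.0700000
  hemisphere S, so the sign is −
  Lon: 4.66′ = 0.077667°; total 76.0776667
  W ⇒ negate
Point 3:
  Latitude: 31 + 11.0378/60 = 31.1839633
  N → positive
  Lon: 25.6902′ = 0.428170°; total 40.4281700
  W ⇒ negate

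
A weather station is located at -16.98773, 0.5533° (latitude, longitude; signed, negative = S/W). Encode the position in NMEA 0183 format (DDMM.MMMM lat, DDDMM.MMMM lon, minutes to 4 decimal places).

1659.2638,S / 00033.1980,E

Latitude is negative → S; |value| = 16.987730
Lat: fractional part 0.987730 → 59.263800 minutes
Lon: minutes = (0.553300 − 0) × 60 = 33.198000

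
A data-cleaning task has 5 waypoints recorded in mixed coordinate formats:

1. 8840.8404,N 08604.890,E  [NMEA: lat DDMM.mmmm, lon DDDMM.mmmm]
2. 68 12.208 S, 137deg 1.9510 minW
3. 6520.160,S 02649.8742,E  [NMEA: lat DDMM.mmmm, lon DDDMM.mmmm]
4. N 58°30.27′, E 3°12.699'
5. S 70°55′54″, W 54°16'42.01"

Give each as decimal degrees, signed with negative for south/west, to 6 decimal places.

Point 1:
  Lat: split at 2 digits → 88° and 40.8404′; 88 + 40.8404/60 = 88.6806733
  N → positive
  Longitude: degrees = first 3 digits = 86, minutes = 4.89; 86 + 4.89/60 = 86.0815000
  E ⇒ keep positive
Point 2:
  φ: 68 + 12.208/60 = 68.2034667
  S → negative
  λ: 1.951′ = 0.032517°; total 137.0325167
  W ⇒ negate
Point 3:
  Lat: split at 2 digits → 65° and 20.16′; 65 + 20.16/60 = 65.3360000
  S ⇒ negate
  Lon: split at 3 digits → 026° and 49.8742′; 26 + 49.8742/60 = 26.8312367
  E → positive
Point 4:
  φ: 30.27′ = 0.504500°; total 58.5045000
  N → positive
  Lon: 12.699′ = 0.211650°; total 3.2116500
  E ⇒ keep positive
Point 5:
  Lat: 70° + 55/60 + 54/3600 = 70 + 0.916667 + 0.015000 = 70.9316667
  S ⇒ negate
  Lon: 54 + 16/60 + 42.01/3600 = 54.2783361
  hemisphere W, so the sign is −

1. 88.680673, 86.081500
2. -68.203467, -137.032517
3. -65.336000, 26.831237
4. 58.504500, 3.211650
5. -70.931667, -54.278336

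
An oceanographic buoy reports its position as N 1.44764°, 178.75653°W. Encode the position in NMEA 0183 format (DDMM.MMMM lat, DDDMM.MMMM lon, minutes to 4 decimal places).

Lat: fractional part 0.447640 → 26.858400 minutes
Lon: 178° + 0.756530 × 60 = 178° 45.391800′

0126.8584,N / 17845.3918,W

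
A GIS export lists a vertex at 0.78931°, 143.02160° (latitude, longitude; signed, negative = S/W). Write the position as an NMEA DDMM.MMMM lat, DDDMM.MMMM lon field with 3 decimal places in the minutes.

0047.359,N / 14301.296,E

Lat: minutes = (0.789310 − 0) × 60 = 47.35860
λ: fractional part 0.021600 → 1.29600 minutes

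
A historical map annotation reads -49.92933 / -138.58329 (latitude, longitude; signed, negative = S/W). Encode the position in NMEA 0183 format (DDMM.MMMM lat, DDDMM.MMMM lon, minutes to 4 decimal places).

Latitude is negative → S; |value| = 49.929330
Lat: minutes = (49.929330 − 49) × 60 = 55.759800
Longitude is negative → W; |value| = 138.583290
Longitude: 138° + 0.583290 × 60 = 138° 34.997400′

4955.7598,S / 13834.9974,W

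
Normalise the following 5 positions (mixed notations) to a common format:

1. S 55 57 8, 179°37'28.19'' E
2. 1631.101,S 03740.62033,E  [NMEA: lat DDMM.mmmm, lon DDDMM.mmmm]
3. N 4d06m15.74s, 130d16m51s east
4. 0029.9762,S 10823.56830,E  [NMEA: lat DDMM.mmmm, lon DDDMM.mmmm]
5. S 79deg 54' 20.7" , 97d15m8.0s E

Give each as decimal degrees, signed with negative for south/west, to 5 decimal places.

1. -55.95222, 179.62450
2. -16.51835, 37.67701
3. 4.10437, 130.28083
4. -0.49960, 108.39281
5. -79.90575, 97.25222

Point 1:
  Latitude: 55° + 57/60 + 8/3600 = 55 + 0.950000 + 0.002222 = 55.952222
  S ⇒ negate
  Lon: 179 + 37/60 + 28.19/3600 = 179.624497
  E ⇒ keep positive
Point 2:
  Latitude: degrees = first 2 digits = 16, minutes = 31.101; 16 + 31.101/60 = 16.518350
  hemisphere S, so the sign is −
  Lon: split at 3 digits → 037° and 40.62033′; 37 + 40.62033/60 = 37.677006
  E ⇒ keep positive
Point 3:
  φ: 6′ + 15.74″ = 6.26233′; 4 + 6.26233/60 = 4.104372
  N ⇒ keep positive
  Longitude: 130° + 16/60 + 51/3600 = 130 + 0.266667 + 0.014167 = 130.280833
  E → positive
Point 4:
  Lat: split at 2 digits → 00° and 29.9762′; 0 + 29.9762/60 = 0.499603
  S ⇒ negate
  Lon: degrees = first 3 digits = 108, minutes = 23.5683; 108 + 23.5683/60 = 108.392805
  E → positive
Point 5:
  Latitude: 54′ + 20.7″ = 54.34500′; 79 + 54.34500/60 = 79.905750
  S → negative
  Longitude: 97° + 15/60 + 8/3600 = 97 + 0.250000 + 0.002222 = 97.252222
  E → positive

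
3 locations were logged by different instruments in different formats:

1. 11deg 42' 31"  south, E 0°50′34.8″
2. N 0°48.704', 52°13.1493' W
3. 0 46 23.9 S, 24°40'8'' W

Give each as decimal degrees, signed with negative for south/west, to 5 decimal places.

1. -11.70861, 0.84300
2. 0.81173, -52.21916
3. -0.77331, -24.66889

Point 1:
  Lat: 42′ + 31″ = 42.51667′; 11 + 42.51667/60 = 11.708611
  hemisphere S, so the sign is −
  Lon: 0° + 50/60 + 34.8/3600 = 0 + 0.833333 + 0.009667 = 0.843000
  E → positive
Point 2:
  Lat: 0 + 48.704/60 = 0.811733
  N ⇒ keep positive
  Lon: 13.1493′ = 0.219155°; total 52.219155
  hemisphere W, so the sign is −
Point 3:
  Lat: 46′ + 23.9″ = 46.39833′; 0 + 46.39833/60 = 0.773306
  S ⇒ negate
  Longitude: 24 + 40/60 + 8/3600 = 24.668889
  W ⇒ negate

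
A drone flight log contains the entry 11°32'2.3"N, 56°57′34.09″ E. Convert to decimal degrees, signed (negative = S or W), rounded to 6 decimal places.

11.533972, 56.959469

φ: 11 + 32/60 + 2.3/3600 = 11.5339722
N → positive
Lon: 57′ + 34.09″ = 57.56817′; 56 + 57.56817/60 = 56.9594694
E → positive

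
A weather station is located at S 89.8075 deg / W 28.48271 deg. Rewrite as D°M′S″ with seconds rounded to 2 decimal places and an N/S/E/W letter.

89°48′27.00″ S, 28°28′57.76″ W

Lat: 0.807500° → 48.45000′; 0.45000 × 60 = 27.0000″
Longitude: whole degrees 28; 28.96260′ → 28′ and 57.7560″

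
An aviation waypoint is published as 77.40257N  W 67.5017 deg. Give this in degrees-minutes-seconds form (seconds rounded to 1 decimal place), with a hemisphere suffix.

Lat: 0.402570 × 60 = 24.15420′ → 24′, remainder × 60 = 9.252″
Longitude: 0.501700° → 30.10200′; 0.10200 × 60 = 6.120″

77°24′9.3″ N, 67°30′6.1″ W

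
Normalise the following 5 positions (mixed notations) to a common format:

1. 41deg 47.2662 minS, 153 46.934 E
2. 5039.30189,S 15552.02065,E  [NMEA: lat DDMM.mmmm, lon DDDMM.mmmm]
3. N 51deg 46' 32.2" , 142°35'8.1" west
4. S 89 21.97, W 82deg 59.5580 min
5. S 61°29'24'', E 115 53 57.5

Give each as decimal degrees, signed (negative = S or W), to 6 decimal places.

Point 1:
  Latitude: 47.2662′ = 0.787770°; total 41.7877700
  hemisphere S, so the sign is −
  Lon: 46.934′ = 0.782233°; total 153.7822333
  E → positive
Point 2:
  Latitude: split at 2 digits → 50° and 39.30189′; 50 + 39.30189/60 = 50.6550315
  S → negative
  Lon: split at 3 digits → 155° and 52.02065′; 155 + 52.02065/60 = 155.8670108
  E → positive
Point 3:
  Latitude: 46′ + 32.2″ = 46.53667′; 51 + 46.53667/60 = 51.7756111
  N → positive
  Lon: 35′ + 8.1″ = 35.13500′; 142 + 35.13500/60 = 142.5855833
  W → negative
Point 4:
  Latitude: 89 + 21.97/60 = 89.3661667
  S ⇒ negate
  λ: 82 + 59.558/60 = 82.9926333
  W → negative
Point 5:
  Latitude: 61° + 29/60 + 24/3600 = 61 + 0.483333 + 0.006667 = 61.4900000
  S ⇒ negate
  Lon: 53′ + 57.5″ = 53.95833′; 115 + 53.95833/60 = 115.8993056
  E → positive

1. -41.787770, 153.782233
2. -50.655032, 155.867011
3. 51.775611, -142.585583
4. -89.366167, -82.992633
5. -61.490000, 115.899306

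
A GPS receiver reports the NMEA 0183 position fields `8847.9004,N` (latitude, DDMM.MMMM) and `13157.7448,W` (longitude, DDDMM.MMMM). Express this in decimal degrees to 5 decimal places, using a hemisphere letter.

Lat: split at 2 digits → 88° and 47.9004′; 88 + 47.9004/60 = 88.798340
λ: split at 3 digits → 131° and 57.7448′; 131 + 57.7448/60 = 131.962413

88.79834° N, 131.96241° W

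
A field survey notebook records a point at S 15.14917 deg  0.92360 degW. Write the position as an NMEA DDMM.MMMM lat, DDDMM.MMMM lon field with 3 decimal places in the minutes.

Lat: fractional part 0.149170 → 8.95020 minutes
Lon: fractional part 0.923600 → 55.41600 minutes

1508.950,S / 00055.416,W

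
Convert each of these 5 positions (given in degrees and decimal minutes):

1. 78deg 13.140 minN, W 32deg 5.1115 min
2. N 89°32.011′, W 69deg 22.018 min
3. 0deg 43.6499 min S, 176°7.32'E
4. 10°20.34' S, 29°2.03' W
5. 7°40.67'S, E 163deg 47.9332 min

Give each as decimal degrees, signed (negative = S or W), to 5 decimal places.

1. 78.21900, -32.08519
2. 89.53352, -69.36697
3. -0.72750, 176.12200
4. -10.33900, -29.03383
5. -7.67783, 163.79889

Point 1:
  φ: 13.14′ = 0.219000°; total 78.219000
  N ⇒ keep positive
  λ: 32 + 5.1115/60 = 32.085192
  W → negative
Point 2:
  φ: 32.011′ = 0.533517°; total 89.533517
  N → positive
  Lon: 69 + 22.018/60 = 69.366967
  W → negative
Point 3:
  Lat: 0 + 43.6499/60 = 0.727498
  S → negative
  Longitude: 176 + 7.32/60 = 176.122000
  E → positive
Point 4:
  φ: 20.34′ = 0.339000°; total 10.339000
  S ⇒ negate
  λ: 2.03′ = 0.033833°; total 29.033833
  hemisphere W, so the sign is −
Point 5:
  Lat: 7 + 40.67/60 = 7.677833
  S → negative
  λ: 47.9332′ = 0.798887°; total 163.798887
  E ⇒ keep positive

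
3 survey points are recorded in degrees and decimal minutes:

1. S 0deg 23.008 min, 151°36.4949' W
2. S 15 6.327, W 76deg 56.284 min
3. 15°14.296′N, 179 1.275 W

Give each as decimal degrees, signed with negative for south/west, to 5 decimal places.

Point 1:
  φ: 0 + 23.008/60 = 0.383467
  S ⇒ negate
  λ: 151 + 36.4949/60 = 151.608248
  W ⇒ negate
Point 2:
  Lat: 15 + 6.327/60 = 15.105450
  S → negative
  Lon: 76 + 56.284/60 = 76.938067
  hemisphere W, so the sign is −
Point 3:
  Lat: 14.296′ = 0.238267°; total 15.238267
  N ⇒ keep positive
  Longitude: 179 + 1.275/60 = 179.021250
  W ⇒ negate

1. -0.38347, -151.60825
2. -15.10545, -76.93807
3. 15.23827, -179.02125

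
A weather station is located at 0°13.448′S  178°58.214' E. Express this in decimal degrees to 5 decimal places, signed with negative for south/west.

-0.22413, 178.97023

Latitude: 0 + 13.448/60 = 0.224133
S → negative
Longitude: 178 + 58.214/60 = 178.970233
E → positive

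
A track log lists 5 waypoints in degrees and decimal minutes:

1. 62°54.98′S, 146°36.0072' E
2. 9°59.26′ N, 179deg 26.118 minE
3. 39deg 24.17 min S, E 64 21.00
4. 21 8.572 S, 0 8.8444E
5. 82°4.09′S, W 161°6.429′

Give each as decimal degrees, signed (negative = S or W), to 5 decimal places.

1. -62.91633, 146.60012
2. 9.98767, 179.43530
3. -39.40283, 64.35000
4. -21.14287, 0.14741
5. -82.06817, -161.10715

Point 1:
  Lat: 54.98′ = 0.916333°; total 62.916333
  S → negative
  Longitude: 36.0072′ = 0.600120°; total 146.600120
  E ⇒ keep positive
Point 2:
  φ: 59.26′ = 0.987667°; total 9.987667
  N → positive
  Lon: 26.118′ = 0.435300°; total 179.435300
  E → positive
Point 3:
  Lat: 24.17′ = 0.402833°; total 39.402833
  S ⇒ negate
  Longitude: 21′ = 0.350000°; total 64.350000
  E → positive
Point 4:
  Lat: 8.572′ = 0.142867°; total 21.142867
  hemisphere S, so the sign is −
  Lon: 0 + 8.8444/60 = 0.147407
  E → positive
Point 5:
  Lat: 82 + 4.09/60 = 82.068167
  hemisphere S, so the sign is −
  Lon: 161 + 6.429/60 = 161.107150
  hemisphere W, so the sign is −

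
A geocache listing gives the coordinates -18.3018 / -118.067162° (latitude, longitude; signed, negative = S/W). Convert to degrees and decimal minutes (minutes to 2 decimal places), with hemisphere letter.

18° 18.11′ S, 118° 4.03′ W

Latitude is negative → S; |value| = 18.301800
φ: minutes = (18.301800 − 18) × 60 = 18.1080
Longitude is negative → W; |value| = 118.067162
Longitude: fractional part 0.067162 → 4.0297 minutes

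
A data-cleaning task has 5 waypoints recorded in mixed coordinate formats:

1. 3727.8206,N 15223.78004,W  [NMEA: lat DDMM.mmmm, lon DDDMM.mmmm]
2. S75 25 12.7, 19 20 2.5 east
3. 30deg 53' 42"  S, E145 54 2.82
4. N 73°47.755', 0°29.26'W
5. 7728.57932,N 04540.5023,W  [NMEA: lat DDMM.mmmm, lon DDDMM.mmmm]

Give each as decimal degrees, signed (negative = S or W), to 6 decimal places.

Point 1:
  Lat: degrees = first 2 digits = 37, minutes = 27.8206; 37 + 27.8206/60 = 37.4636767
  N ⇒ keep positive
  Longitude: degrees = first 3 digits = 152, minutes = 23.78004; 152 + 23.78004/60 = 152.3963340
  W ⇒ negate
Point 2:
  φ: 75 + 25/60 + 12.7/3600 = 75.4201944
  S ⇒ negate
  λ: 19° + 20/60 + 2.5/3600 = 19 + 0.333333 + 0.000694 = 19.3340278
  E → positive
Point 3:
  φ: 30° + 53/60 + 42/3600 = 30 + 0.883333 + 0.011667 = 30.8950000
  S → negative
  λ: 54′ + 2.82″ = 54.04700′; 145 + 54.04700/60 = 145.9007833
  E ⇒ keep positive
Point 4:
  Lat: 47.755′ = 0.795917°; total 73.7959167
  N → positive
  Lon: 29.26′ = 0.487667°; total 0.4876667
  W ⇒ negate
Point 5:
  Latitude: split at 2 digits → 77° and 28.57932′; 77 + 28.57932/60 = 77.4763220
  N ⇒ keep positive
  Lon: split at 3 digits → 045° and 40.5023′; 45 + 40.5023/60 = 45.6750383
  hemisphere W, so the sign is −

1. 37.463677, -152.396334
2. -75.420194, 19.334028
3. -30.895000, 145.900783
4. 73.795917, -0.487667
5. 77.476322, -45.675038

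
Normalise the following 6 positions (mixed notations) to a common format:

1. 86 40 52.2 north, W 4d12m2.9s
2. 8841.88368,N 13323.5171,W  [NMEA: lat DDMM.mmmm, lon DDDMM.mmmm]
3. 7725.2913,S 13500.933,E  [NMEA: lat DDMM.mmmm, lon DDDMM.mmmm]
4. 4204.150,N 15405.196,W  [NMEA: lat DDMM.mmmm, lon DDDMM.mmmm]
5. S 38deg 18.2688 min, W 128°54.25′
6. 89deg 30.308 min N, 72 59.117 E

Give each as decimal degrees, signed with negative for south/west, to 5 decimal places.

Point 1:
  Lat: 86° + 40/60 + 52.2/3600 = 86 + 0.666667 + 0.014500 = 86.681167
  N ⇒ keep positive
  Lon: 12′ + 2.9″ = 12.04833′; 4 + 12.04833/60 = 4.200806
  W ⇒ negate
Point 2:
  Lat: split at 2 digits → 88° and 41.88368′; 88 + 41.88368/60 = 88.698061
  N ⇒ keep positive
  λ: split at 3 digits → 133° and 23.5171′; 133 + 23.5171/60 = 133.391952
  W → negative
Point 3:
  φ: split at 2 digits → 77° and 25.2913′; 77 + 25.2913/60 = 77.421522
  S ⇒ negate
  Lon: split at 3 digits → 135° and 0.933′; 135 + 0.933/60 = 135.015550
  E ⇒ keep positive
Point 4:
  Latitude: degrees = first 2 digits = 42, minutes = 4.15; 42 + 4.15/60 = 42.069167
  N ⇒ keep positive
  Lon: degrees = first 3 digits = 154, minutes = 5.196; 154 + 5.196/60 = 154.086600
  W → negative
Point 5:
  Lat: 38 + 18.2688/60 = 38.304480
  hemisphere S, so the sign is −
  Longitude: 54.25′ = 0.904167°; total 128.904167
  W ⇒ negate
Point 6:
  φ: 89 + 30.308/60 = 89.505133
  N → positive
  Longitude: 72 + 59.117/60 = 72.985283
  E → positive

1. 86.68117, -4.20081
2. 88.69806, -133.39195
3. -77.42152, 135.01555
4. 42.06917, -154.08660
5. -38.30448, -128.90417
6. 89.50513, 72.98528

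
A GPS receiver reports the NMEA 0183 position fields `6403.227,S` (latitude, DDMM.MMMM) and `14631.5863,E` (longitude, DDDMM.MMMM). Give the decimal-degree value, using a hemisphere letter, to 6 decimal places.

Lat: split at 2 digits → 64° and 3.227′; 64 + 3.227/60 = 64.0537833
Longitude: split at 3 digits → 146° and 31.5863′; 146 + 31.5863/60 = 146.5264383

64.053783° S, 146.526438° E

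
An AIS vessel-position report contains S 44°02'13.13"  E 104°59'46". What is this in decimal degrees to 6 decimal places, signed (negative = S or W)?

Latitude: 44 + 2/60 + 13.13/3600 = 44.0369806
S ⇒ negate
Longitude: 104° + 59/60 + 46/3600 = 104 + 0.983333 + 0.012778 = 104.9961111
E → positive

-44.036981, 104.996111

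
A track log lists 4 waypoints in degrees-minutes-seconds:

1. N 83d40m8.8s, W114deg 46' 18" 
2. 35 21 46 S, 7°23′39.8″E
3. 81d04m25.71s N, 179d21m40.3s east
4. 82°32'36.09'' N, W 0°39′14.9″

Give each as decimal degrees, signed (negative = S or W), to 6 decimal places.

Point 1:
  Latitude: 83° + 40/60 + 8.8/3600 = 83 + 0.666667 + 0.002444 = 83.6691111
  N ⇒ keep positive
  Lon: 46′ + 18″ = 46.30000′; 114 + 46.30000/60 = 114.7716667
  W → negative
Point 2:
  Lat: 35 + 21/60 + 46/3600 = 35.3627778
  S ⇒ negate
  λ: 23′ + 39.8″ = 23.66333′; 7 + 23.66333/60 = 7.3943889
  E ⇒ keep positive
Point 3:
  Latitude: 81 + 4/60 + 25.71/3600 = 81.0738083
  N → positive
  Longitude: 179° + 21/60 + 40.3/3600 = 179 + 0.350000 + 0.011194 = 179.3611944
  E ⇒ keep positive
Point 4:
  Latitude: 82° + 32/60 + 36.09/3600 = 82 + 0.533333 + 0.010025 = 82.5433583
  N ⇒ keep positive
  λ: 0° + 39/60 + 14.9/3600 = 0 + 0.650000 + 0.004139 = 0.6541389
  W ⇒ negate

1. 83.669111, -114.771667
2. -35.362778, 7.394389
3. 81.073808, 179.361194
4. 82.543358, -0.654139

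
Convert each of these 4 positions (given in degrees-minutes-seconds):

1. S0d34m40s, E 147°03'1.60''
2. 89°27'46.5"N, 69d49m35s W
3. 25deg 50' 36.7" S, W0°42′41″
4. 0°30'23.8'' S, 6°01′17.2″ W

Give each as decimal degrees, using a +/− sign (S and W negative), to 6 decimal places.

1. -0.577778, 147.050444
2. 89.462917, -69.826389
3. -25.843528, -0.711389
4. -0.506611, -6.021444

Point 1:
  Lat: 0 + 34/60 + 40/3600 = 0.5777778
  S ⇒ negate
  Longitude: 147 + 3/60 + 1.6/3600 = 147.0504444
  E ⇒ keep positive
Point 2:
  φ: 89° + 27/60 + 46.5/3600 = 89 + 0.450000 + 0.012917 = 89.4629167
  N → positive
  λ: 69° + 49/60 + 35/3600 = 69 + 0.816667 + 0.009722 = 69.8263889
  W → negative
Point 3:
  Latitude: 25 + 50/60 + 36.7/3600 = 25.8435278
  hemisphere S, so the sign is −
  λ: 0° + 42/60 + 41/3600 = 0 + 0.700000 + 0.011389 = 0.7113889
  W ⇒ negate
Point 4:
  φ: 30′ + 23.8″ = 30.39667′; 0 + 30.39667/60 = 0.5066111
  hemisphere S, so the sign is −
  Longitude: 1′ + 17.2″ = 1.28667′; 6 + 1.28667/60 = 6.0214444
  hemisphere W, so the sign is −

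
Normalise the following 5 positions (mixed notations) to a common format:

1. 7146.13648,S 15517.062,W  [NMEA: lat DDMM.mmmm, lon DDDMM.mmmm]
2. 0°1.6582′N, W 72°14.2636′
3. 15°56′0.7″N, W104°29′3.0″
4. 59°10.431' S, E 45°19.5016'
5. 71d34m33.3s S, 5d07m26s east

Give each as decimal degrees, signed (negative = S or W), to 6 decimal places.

1. -71.768941, -155.284367
2. 0.027637, -72.237727
3. 15.933528, -104.484167
4. -59.173850, 45.325027
5. -71.575917, 5.123889

Point 1:
  φ: split at 2 digits → 71° and 46.13648′; 71 + 46.13648/60 = 71.7689413
  S ⇒ negate
  Lon: degrees = first 3 digits = 155, minutes = 17.062; 155 + 17.062/60 = 155.2843667
  W → negative
Point 2:
  Lat: 0 + 1.6582/60 = 0.0276367
  N ⇒ keep positive
  Longitude: 72 + 14.2636/60 = 72.2377267
  W → negative
Point 3:
  φ: 15° + 56/60 + 0.7/3600 = 15 + 0.933333 + 0.000194 = 15.9335278
  N ⇒ keep positive
  Lon: 104° + 29/60 + 3/3600 = 104 + 0.483333 + 0.000833 = 104.4841667
  W ⇒ negate
Point 4:
  Lat: 59 + 10.431/60 = 59.1738500
  hemisphere S, so the sign is −
  Longitude: 45 + 19.5016/60 = 45.3250267
  E → positive
Point 5:
  Latitude: 71° + 34/60 + 33.3/3600 = 71 + 0.566667 + 0.009250 = 71.5759167
  S → negative
  Lon: 5° + 7/60 + 26/3600 = 5 + 0.116667 + 0.007222 = 5.1238889
  E → positive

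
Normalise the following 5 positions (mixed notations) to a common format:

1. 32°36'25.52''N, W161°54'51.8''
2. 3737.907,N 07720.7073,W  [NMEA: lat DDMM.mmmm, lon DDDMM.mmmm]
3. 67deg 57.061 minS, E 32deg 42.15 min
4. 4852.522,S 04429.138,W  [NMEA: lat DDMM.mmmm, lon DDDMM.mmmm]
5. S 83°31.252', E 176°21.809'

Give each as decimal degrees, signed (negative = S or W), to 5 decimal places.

1. 32.60709, -161.91439
2. 37.63178, -77.34512
3. -67.95102, 32.70250
4. -48.87537, -44.48563
5. -83.52087, 176.36348

Point 1:
  Lat: 36′ + 25.52″ = 36.42533′; 32 + 36.42533/60 = 32.607089
  N → positive
  Lon: 54′ + 51.8″ = 54.86333′; 161 + 54.86333/60 = 161.914389
  W ⇒ negate
Point 2:
  φ: split at 2 digits → 37° and 37.907′; 37 + 37.907/60 = 37.631783
  N → positive
  Longitude: split at 3 digits → 077° and 20.7073′; 77 + 20.7073/60 = 77.345122
  W → negative
Point 3:
  φ: 57.061′ = 0.951017°; total 67.951017
  S → negative
  Longitude: 32 + 42.15/60 = 32.702500
  E → positive
Point 4:
  Latitude: split at 2 digits → 48° and 52.522′; 48 + 52.522/60 = 48.875367
  S ⇒ negate
  λ: degrees = first 3 digits = 44, minutes = 29.138; 44 + 29.138/60 = 44.485633
  W → negative
Point 5:
  Latitude: 31.252′ = 0.520867°; total 83.520867
  hemisphere S, so the sign is −
  Lon: 21.809′ = 0.363483°; total 176.363483
  E ⇒ keep positive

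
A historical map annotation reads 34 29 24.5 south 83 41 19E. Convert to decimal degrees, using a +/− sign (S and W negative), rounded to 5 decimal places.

-34.49014, 83.68861

φ: 29′ + 24.5″ = 29.40833′; 34 + 29.40833/60 = 34.490139
S → negative
Lon: 41′ + 19″ = 41.31667′; 83 + 41.31667/60 = 83.688611
E → positive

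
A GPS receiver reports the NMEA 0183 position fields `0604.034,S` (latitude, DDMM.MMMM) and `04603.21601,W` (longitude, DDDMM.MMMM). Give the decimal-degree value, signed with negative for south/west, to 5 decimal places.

-6.06723, -46.05360

Lat: split at 2 digits → 06° and 4.034′; 6 + 4.034/60 = 6.067233
S ⇒ negate
λ: split at 3 digits → 046° and 3.21601′; 46 + 3.21601/60 = 46.053600
W → negative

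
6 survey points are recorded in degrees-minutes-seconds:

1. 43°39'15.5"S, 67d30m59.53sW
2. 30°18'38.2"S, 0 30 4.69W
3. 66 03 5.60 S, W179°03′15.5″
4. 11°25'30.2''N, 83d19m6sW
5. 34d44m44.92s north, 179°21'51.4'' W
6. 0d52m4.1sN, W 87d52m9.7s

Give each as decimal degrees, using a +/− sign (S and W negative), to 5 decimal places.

1. -43.65431, -67.51654
2. -30.31061, -0.50130
3. -66.05156, -179.05431
4. 11.42506, -83.31833
5. 34.74581, -179.36428
6. 0.86781, -87.86936

Point 1:
  φ: 43 + 39/60 + 15.5/3600 = 43.654306
  hemisphere S, so the sign is −
  Longitude: 67 + 30/60 + 59.53/3600 = 67.516536
  W → negative
Point 2:
  φ: 30 + 18/60 + 38.2/3600 = 30.310611
  S → negative
  λ: 30′ + 4.69″ = 30.07817′; 0 + 30.07817/60 = 0.501303
  W → negative
Point 3:
  φ: 66° + 3/60 + 5.6/3600 = 66 + 0.050000 + 0.001556 = 66.051556
  S → negative
  Lon: 3′ + 15.5″ = 3.25833′; 179 + 3.25833/60 = 179.054306
  W ⇒ negate
Point 4:
  Lat: 11 + 25/60 + 30.2/3600 = 11.425056
  N → positive
  Longitude: 83 + 19/60 + 6/3600 = 83.318333
  hemisphere W, so the sign is −
Point 5:
  Lat: 34° + 44/60 + 44.92/3600 = 34 + 0.733333 + 0.012478 = 34.745811
  N ⇒ keep positive
  λ: 179 + 21/60 + 51.4/3600 = 179.364278
  W ⇒ negate
Point 6:
  Lat: 52′ + 4.1″ = 52.06833′; 0 + 52.06833/60 = 0.867806
  N → positive
  λ: 87° + 52/60 + 9.7/3600 = 87 + 0.866667 + 0.002694 = 87.869361
  W ⇒ negate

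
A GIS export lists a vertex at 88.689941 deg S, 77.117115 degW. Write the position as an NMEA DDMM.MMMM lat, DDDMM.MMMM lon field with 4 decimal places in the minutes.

Lat: 88° + 0.689941 × 60 = 88° 41.396460′
λ: fractional part 0.117115 → 7.026900 minutes

8841.3965,S / 07707.0269,W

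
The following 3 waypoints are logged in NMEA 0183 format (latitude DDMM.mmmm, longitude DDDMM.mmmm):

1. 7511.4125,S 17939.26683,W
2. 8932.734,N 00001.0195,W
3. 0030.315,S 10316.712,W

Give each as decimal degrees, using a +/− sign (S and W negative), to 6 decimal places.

1. -75.190208, -179.654447
2. 89.545567, -0.016992
3. -0.505250, -103.278533

Point 1:
  Latitude: degrees = first 2 digits = 75, minutes = 11.4125; 75 + 11.4125/60 = 75.1902083
  hemisphere S, so the sign is −
  Lon: split at 3 digits → 179° and 39.26683′; 179 + 39.26683/60 = 179.6544472
  hemisphere W, so the sign is −
Point 2:
  Latitude: split at 2 digits → 89° and 32.734′; 89 + 32.734/60 = 89.5455667
  N → positive
  Longitude: degrees = first 3 digits = 0, minutes = 1.0195; 0 + 1.0195/60 = 0.0169917
  W ⇒ negate
Point 3:
  Lat: split at 2 digits → 00° and 30.315′; 0 + 30.315/60 = 0.5052500
  hemisphere S, so the sign is −
  Lon: split at 3 digits → 103° and 16.712′; 103 + 16.712/60 = 103.2785333
  W → negative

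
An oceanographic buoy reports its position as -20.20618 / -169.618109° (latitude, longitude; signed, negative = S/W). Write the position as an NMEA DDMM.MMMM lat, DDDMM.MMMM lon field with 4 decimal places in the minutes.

Latitude is negative → S; |value| = 20.206180
φ: 20° + 0.206180 × 60 = 20° 12.370800′
Longitude is negative → W; |value| = 169.618109
Longitude: 169° + 0.618109 × 60 = 169° 37.086540′

2012.3708,S / 16937.0865,W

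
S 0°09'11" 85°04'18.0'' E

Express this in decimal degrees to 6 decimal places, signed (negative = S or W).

-0.153056, 85.071667

φ: 0 + 9/60 + 11/3600 = 0.1530556
S ⇒ negate
λ: 85° + 4/60 + 18/3600 = 85 + 0.066667 + 0.005000 = 85.0716667
E ⇒ keep positive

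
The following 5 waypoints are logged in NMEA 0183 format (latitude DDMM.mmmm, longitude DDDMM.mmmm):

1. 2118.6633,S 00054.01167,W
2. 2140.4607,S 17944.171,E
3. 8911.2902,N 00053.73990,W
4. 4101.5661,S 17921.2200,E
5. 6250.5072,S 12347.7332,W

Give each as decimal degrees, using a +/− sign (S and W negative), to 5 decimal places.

Point 1:
  Latitude: split at 2 digits → 21° and 18.6633′; 21 + 18.6633/60 = 21.311055
  S → negative
  Lon: degrees = first 3 digits = 0, minutes = 54.01167; 0 + 54.01167/60 = 0.900195
  W ⇒ negate
Point 2:
  Latitude: degrees = first 2 digits = 21, minutes = 40.4607; 21 + 40.4607/60 = 21.674345
  S → negative
  λ: split at 3 digits → 179° and 44.171′; 179 + 44.171/60 = 179.736183
  E → positive
Point 3:
  Lat: split at 2 digits → 89° and 11.2902′; 89 + 11.2902/60 = 89.188170
  N → positive
  Longitude: degrees = first 3 digits = 0, minutes = 53.7399; 0 + 53.7399/60 = 0.895665
  W ⇒ negate
Point 4:
  Lat: degrees = first 2 digits = 41, minutes = 1.5661; 41 + 1.5661/60 = 41.026102
  S ⇒ negate
  Longitude: split at 3 digits → 179° and 21.22′; 179 + 21.22/60 = 179.353667
  E ⇒ keep positive
Point 5:
  Lat: split at 2 digits → 62° and 50.5072′; 62 + 50.5072/60 = 62.841787
  hemisphere S, so the sign is −
  λ: degrees = first 3 digits = 123, minutes = 47.7332; 123 + 47.7332/60 = 123.795553
  hemisphere W, so the sign is −

1. -21.31106, -0.90019
2. -21.67435, 179.73618
3. 89.18817, -0.89567
4. -41.02610, 179.35367
5. -62.84179, -123.79555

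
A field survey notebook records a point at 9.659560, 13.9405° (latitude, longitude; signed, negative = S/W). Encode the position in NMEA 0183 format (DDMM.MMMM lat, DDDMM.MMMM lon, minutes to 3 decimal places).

Latitude: fractional part 0.659560 → 39.57360 minutes
Lon: fractional part 0.940500 → 56.43000 minutes

0939.574,N / 01356.430,E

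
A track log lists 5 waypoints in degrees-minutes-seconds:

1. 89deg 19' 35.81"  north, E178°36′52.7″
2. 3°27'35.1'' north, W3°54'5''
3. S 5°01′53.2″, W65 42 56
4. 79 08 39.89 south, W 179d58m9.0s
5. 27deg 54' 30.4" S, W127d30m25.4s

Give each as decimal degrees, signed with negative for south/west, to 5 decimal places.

1. 89.32661, 178.61464
2. 3.45975, -3.90139
3. -5.03144, -65.71556
4. -79.14441, -179.96917
5. -27.90844, -127.50706

Point 1:
  Lat: 89 + 19/60 + 35.81/3600 = 89.326614
  N ⇒ keep positive
  Lon: 36′ + 52.7″ = 36.87833′; 178 + 36.87833/60 = 178.614639
  E ⇒ keep positive
Point 2:
  Lat: 27′ + 35.1″ = 27.58500′; 3 + 27.58500/60 = 3.459750
  N ⇒ keep positive
  Longitude: 54′ + 5″ = 54.08333′; 3 + 54.08333/60 = 3.901389
  hemisphere W, so the sign is −
Point 3:
  Latitude: 5° + 1/60 + 53.2/3600 = 5 + 0.016667 + 0.014778 = 5.031444
  S → negative
  Lon: 42′ + 56″ = 42.93333′; 65 + 42.93333/60 = 65.715556
  W → negative
Point 4:
  Lat: 79° + 8/60 + 39.89/3600 = 79 + 0.133333 + 0.011081 = 79.144414
  S ⇒ negate
  Lon: 179 + 58/60 + 9/3600 = 179.969167
  hemisphere W, so the sign is −
Point 5:
  Lat: 54′ + 30.4″ = 54.50667′; 27 + 54.50667/60 = 27.908444
  S ⇒ negate
  Longitude: 127° + 30/60 + 25.4/3600 = 127 + 0.500000 + 0.007056 = 127.507056
  W → negative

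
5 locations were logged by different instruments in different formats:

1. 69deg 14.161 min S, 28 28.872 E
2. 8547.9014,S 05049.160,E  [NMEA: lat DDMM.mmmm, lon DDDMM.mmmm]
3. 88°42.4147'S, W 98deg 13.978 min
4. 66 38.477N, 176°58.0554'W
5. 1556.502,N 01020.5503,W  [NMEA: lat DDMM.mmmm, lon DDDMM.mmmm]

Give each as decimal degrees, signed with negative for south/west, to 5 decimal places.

1. -69.23602, 28.48120
2. -85.79836, 50.81933
3. -88.70691, -98.23297
4. 66.64128, -176.96759
5. 15.94170, -10.34251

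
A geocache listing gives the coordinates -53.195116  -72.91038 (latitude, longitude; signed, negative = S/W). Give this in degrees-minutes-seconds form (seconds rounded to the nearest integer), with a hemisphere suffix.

53°11′42″ S, 72°54′37″ W

Latitude is negative → S; |value| = 53.195116
φ: 0.195116° → 11.70696′; 0.70696 × 60 = 42.42″
Longitude is negative → W; |value| = 72.910380
Longitude: 0.910380 × 60 = 54.62280′ → 54′, remainder × 60 = 37.37″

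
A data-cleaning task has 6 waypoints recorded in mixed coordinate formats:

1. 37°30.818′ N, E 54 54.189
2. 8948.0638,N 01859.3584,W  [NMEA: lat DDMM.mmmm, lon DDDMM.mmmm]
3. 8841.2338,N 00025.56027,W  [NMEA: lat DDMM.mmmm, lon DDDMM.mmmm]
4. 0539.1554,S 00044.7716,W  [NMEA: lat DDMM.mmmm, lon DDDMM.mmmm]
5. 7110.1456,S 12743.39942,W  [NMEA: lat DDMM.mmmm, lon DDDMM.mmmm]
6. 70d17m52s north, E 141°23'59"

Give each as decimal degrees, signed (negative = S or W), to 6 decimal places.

Point 1:
  Lat: 30.818′ = 0.513633°; total 37.5136333
  N ⇒ keep positive
  Lon: 54.189′ = 0.903150°; total 54.9031500
  E ⇒ keep positive
Point 2:
  Lat: degrees = first 2 digits = 89, minutes = 48.0638; 89 + 48.0638/60 = 89.8010633
  N ⇒ keep positive
  Lon: degrees = first 3 digits = 18, minutes = 59.3584; 18 + 59.3584/60 = 18.9893067
  hemisphere W, so the sign is −
Point 3:
  Latitude: split at 2 digits → 88° and 41.2338′; 88 + 41.2338/60 = 88.6872300
  N → positive
  λ: degrees = first 3 digits = 0, minutes = 25.56027; 0 + 25.56027/60 = 0.4260045
  W ⇒ negate
Point 4:
  Lat: degrees = first 2 digits = 5, minutes = 39.1554; 5 + 39.1554/60 = 5.6525900
  hemisphere S, so the sign is −
  Lon: split at 3 digits → 000° and 44.7716′; 0 + 44.7716/60 = 0.7461933
  hemisphere W, so the sign is −
Point 5:
  φ: degrees = first 2 digits = 71, minutes = 10.1456; 71 + 10.1456/60 = 71.1690933
  hemisphere S, so the sign is −
  Lon: split at 3 digits → 127° and 43.39942′; 127 + 43.39942/60 = 127.7233237
  W → negative
Point 6:
  Lat: 70 + 17/60 + 52/3600 = 70.2977778
  N → positive
  λ: 141° + 23/60 + 59/3600 = 141 + 0.383333 + 0.016389 = 141.3997222
  E ⇒ keep positive

1. 37.513633, 54.903150
2. 89.801063, -18.989307
3. 88.687230, -0.426005
4. -5.652590, -0.746193
5. -71.169093, -127.723324
6. 70.297778, 141.399722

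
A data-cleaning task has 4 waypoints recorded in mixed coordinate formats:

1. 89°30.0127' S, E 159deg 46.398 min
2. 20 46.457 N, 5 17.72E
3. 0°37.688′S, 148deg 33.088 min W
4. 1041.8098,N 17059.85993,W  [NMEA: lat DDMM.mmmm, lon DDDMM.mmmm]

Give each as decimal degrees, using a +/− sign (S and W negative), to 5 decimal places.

1. -89.50021, 159.77330
2. 20.77428, 5.29533
3. -0.62813, -148.55147
4. 10.69683, -170.99767

Point 1:
  φ: 30.0127′ = 0.500212°; total 89.500212
  hemisphere S, so the sign is −
  λ: 159 + 46.398/60 = 159.773300
  E → positive
Point 2:
  φ: 20 + 46.457/60 = 20.774283
  N ⇒ keep positive
  Lon: 17.72′ = 0.295333°; total 5.295333
  E ⇒ keep positive
Point 3:
  Lat: 37.688′ = 0.628133°; total 0.628133
  hemisphere S, so the sign is −
  Lon: 33.088′ = 0.551467°; total 148.551467
  hemisphere W, so the sign is −
Point 4:
  φ: degrees = first 2 digits = 10, minutes = 41.8098; 10 + 41.8098/60 = 10.696830
  N ⇒ keep positive
  Longitude: split at 3 digits → 170° and 59.85993′; 170 + 59.85993/60 = 170.997666
  W → negative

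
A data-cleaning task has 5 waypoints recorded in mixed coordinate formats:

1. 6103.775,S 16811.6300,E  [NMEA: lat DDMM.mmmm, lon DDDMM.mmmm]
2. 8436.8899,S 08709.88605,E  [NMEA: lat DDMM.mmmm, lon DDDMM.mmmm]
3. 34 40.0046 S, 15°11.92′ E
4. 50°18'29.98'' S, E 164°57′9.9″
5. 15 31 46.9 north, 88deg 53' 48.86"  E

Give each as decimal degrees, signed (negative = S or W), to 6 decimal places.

Point 1:
  Latitude: split at 2 digits → 61° and 3.775′; 61 + 3.775/60 = 61.0629167
  S → negative
  Longitude: degrees = first 3 digits = 168, minutes = 11.63; 168 + 11.63/60 = 168.1938333
  E → positive
Point 2:
  Lat: degrees = first 2 digits = 84, minutes = 36.8899; 84 + 36.8899/60 = 84.6148317
  S → negative
  Longitude: degrees = first 3 digits = 87, minutes = 9.88605; 87 + 9.88605/60 = 87.1647675
  E → positive
Point 3:
  Latitude: 40.0046′ = 0.666743°; total 34.6667433
  hemisphere S, so the sign is −
  Lon: 15 + 11.92/60 = 15.1986667
  E ⇒ keep positive
Point 4:
  Latitude: 50 + 18/60 + 29.98/3600 = 50.3083278
  S → negative
  Longitude: 164 + 57/60 + 9.9/3600 = 164.9527500
  E ⇒ keep positive
Point 5:
  Lat: 15° + 31/60 + 46.9/3600 = 15 + 0.516667 + 0.013028 = 15.5296944
  N ⇒ keep positive
  Lon: 88° + 53/60 + 48.86/3600 = 88 + 0.883333 + 0.013572 = 88.8969056
  E ⇒ keep positive

1. -61.062917, 168.193833
2. -84.614832, 87.164768
3. -34.666743, 15.198667
4. -50.308328, 164.952750
5. 15.529694, 88.896906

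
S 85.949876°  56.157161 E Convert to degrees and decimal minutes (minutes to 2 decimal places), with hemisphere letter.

85° 56.99′ S, 56° 9.43′ E

Lat: 85° + 0.949876 × 60 = 85° 56.9926′
Longitude: fractional part 0.157161 → 9.4297 minutes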